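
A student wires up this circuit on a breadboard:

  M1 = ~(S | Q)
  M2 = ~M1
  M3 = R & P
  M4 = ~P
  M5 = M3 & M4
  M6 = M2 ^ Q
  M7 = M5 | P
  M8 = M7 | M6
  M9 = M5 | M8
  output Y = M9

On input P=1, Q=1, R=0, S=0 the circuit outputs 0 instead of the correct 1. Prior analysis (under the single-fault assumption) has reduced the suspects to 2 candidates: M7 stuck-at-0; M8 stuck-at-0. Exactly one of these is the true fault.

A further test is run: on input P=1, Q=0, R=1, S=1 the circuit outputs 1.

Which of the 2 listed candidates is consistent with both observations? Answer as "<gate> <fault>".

M7 stuck-at-0

Evaluate each candidate on input P=1, Q=0, R=1, S=1:
  M7 stuck-at-0: M1=0, M2=1, M3=1, M4=0, M5=0, M6=1, M7=0 [stuck-at-0], M8=1, M9=1 → 1 — matches
  M8 stuck-at-0: M1=0, M2=1, M3=1, M4=0, M5=0, M6=1, M7=1, M8=0 [stuck-at-0], M9=0 → 0 — eliminated
Only M7 stuck-at-0 reproduces the observed 1.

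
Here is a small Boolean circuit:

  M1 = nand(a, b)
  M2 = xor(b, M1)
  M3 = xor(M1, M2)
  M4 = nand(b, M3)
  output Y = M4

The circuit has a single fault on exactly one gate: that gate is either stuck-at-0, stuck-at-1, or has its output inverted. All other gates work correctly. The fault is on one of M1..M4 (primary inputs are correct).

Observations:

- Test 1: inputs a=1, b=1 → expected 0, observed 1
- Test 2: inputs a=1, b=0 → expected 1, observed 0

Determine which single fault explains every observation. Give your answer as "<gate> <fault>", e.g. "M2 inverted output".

Fault-free values for test 1 (a=1, b=1): M1=0, M2=1, M3=1, M4=0, giving Y=0. Observed 1.
Test 1: faults giving observed 1 are {M2 stuck-at-0, M2 inverted output, M3 stuck-at-0, M3 inverted output, M4 stuck-at-1, M4 inverted output}.
Test 2 (a=1, b=0): fault-free M1=1, M2=1, M3=0, M4=1 → 1; observed 0. Eliminates M2 stuck-at-0, M2 inverted output, M3 stuck-at-0, M3 inverted output, M4 stuck-at-1.
Only M4 inverted output is consistent with every test.

M4 inverted output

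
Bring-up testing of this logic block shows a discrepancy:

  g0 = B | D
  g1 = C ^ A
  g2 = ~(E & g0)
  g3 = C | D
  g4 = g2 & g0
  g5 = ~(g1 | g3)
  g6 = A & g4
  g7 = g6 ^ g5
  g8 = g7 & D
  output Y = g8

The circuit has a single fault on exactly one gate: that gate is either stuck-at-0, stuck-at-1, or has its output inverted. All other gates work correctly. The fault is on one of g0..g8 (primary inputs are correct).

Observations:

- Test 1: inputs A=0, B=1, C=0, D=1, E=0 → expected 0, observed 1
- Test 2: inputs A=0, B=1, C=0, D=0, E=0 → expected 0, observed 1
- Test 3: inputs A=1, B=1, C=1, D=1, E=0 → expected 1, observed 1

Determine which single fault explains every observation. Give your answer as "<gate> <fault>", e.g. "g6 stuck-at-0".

g8 stuck-at-1

Fault-free values for test 1 (A=0, B=1, C=0, D=1, E=0): g0=1, g1=0, g2=1, g3=1, g4=1, g5=0, g6=0, g7=0, g8=0, giving Y=0. Observed 1.
Test 1: faults giving observed 1 are {g3 stuck-at-0, g3 inverted output, g5 stuck-at-1, g5 inverted output, g6 stuck-at-1, g6 inverted output, g7 stuck-at-1, g7 inverted output, g8 stuck-at-1, g8 inverted output}.
Test 2 (A=0, B=1, C=0, D=0, E=0): fault-free g0=1, g1=0, g2=1, g3=0, g4=1, g5=1, g6=0, g7=1, g8=0 → 0; observed 1. Eliminates g3 stuck-at-0, g3 inverted output, g5 stuck-at-1, g5 inverted output, g6 stuck-at-1, g6 inverted output, g7 stuck-at-1, g7 inverted output.
Test 3 (A=1, B=1, C=1, D=1, E=0): fault-free g0=1, g1=0, g2=1, g3=1, g4=1, g5=0, g6=1, g7=1, g8=1 → 1; observed 1. Eliminates g8 inverted output.
Only g8 stuck-at-1 is consistent with every test.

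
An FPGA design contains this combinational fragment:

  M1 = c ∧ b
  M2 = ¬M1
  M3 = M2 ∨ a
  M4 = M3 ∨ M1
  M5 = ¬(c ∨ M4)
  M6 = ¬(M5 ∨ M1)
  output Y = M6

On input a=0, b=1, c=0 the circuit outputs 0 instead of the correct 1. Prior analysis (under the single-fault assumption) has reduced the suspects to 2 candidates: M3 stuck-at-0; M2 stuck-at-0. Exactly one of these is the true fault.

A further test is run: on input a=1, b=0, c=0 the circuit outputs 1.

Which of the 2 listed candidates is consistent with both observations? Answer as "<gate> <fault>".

M2 stuck-at-0

Evaluate each candidate on input a=1, b=0, c=0:
  M3 stuck-at-0: M1=0, M2=1, M3=0 [stuck-at-0], M4=0, M5=1, M6=0 → 0 — eliminated
  M2 stuck-at-0: M1=0, M2=0 [stuck-at-0], M3=1, M4=1, M5=0, M6=1 → 1 — matches
Only M2 stuck-at-0 reproduces the observed 1.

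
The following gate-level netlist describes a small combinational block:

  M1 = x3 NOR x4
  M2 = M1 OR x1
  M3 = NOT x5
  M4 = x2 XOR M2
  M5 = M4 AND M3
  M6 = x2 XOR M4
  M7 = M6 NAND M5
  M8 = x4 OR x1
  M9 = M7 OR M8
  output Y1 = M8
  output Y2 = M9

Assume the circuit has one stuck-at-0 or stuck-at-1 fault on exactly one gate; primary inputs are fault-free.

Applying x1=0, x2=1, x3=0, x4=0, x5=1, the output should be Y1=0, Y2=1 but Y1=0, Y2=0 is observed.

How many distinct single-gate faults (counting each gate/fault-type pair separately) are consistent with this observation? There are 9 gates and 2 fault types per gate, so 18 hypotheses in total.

Fault-free: M1=1, M2=1, M3=0, M4=0, M5=0, M6=1, M7=1, M8=0, M9=1 → Y1=0, Y2=1. Observed Y1=0, Y2=0.
  M1: none of the 2 fault types match ✗
  M2: none of the 2 fault types match ✗
  M3: none of the 2 fault types match ✗
  M4: none of the 2 fault types match ✗
  M5: stuck-at-1 ✓; others ✗
  M6: none of the 2 fault types match ✗
  M7: stuck-at-0 ✓; others ✗
  M8: none of the 2 fault types match ✗
  M9: stuck-at-0 ✓; others ✗
Consistent faults: {M5 stuck-at-1, M7 stuck-at-0, M9 stuck-at-0} — 3 in all.

3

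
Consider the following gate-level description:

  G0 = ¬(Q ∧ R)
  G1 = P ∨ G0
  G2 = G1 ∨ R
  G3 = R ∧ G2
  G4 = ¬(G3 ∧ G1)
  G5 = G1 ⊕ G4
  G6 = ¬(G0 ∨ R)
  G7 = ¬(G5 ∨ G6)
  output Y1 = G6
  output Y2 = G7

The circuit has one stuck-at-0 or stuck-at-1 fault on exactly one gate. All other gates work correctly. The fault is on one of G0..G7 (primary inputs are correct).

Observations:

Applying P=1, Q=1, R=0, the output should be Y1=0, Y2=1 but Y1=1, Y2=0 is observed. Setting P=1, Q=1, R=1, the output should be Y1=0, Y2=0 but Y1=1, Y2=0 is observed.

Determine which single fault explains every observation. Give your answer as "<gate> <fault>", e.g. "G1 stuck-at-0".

G6 stuck-at-1

Fault-free values for test 1 (P=1, Q=1, R=0): G0=1, G1=1, G2=1, G3=0, G4=1, G5=0, G6=0, G7=1, giving Y1=0, Y2=1. Observed Y1=1, Y2=0.
Test 1: faults giving observed Y1=1, Y2=0 are {G0 stuck-at-0, G6 stuck-at-1}.
Test 2 (P=1, Q=1, R=1): fault-free G0=0, G1=1, G2=1, G3=1, G4=0, G5=1, G6=0, G7=0 → Y1=0, Y2=0; observed Y1=1, Y2=0. Eliminates G0 stuck-at-0.
Only G6 stuck-at-1 is consistent with every test.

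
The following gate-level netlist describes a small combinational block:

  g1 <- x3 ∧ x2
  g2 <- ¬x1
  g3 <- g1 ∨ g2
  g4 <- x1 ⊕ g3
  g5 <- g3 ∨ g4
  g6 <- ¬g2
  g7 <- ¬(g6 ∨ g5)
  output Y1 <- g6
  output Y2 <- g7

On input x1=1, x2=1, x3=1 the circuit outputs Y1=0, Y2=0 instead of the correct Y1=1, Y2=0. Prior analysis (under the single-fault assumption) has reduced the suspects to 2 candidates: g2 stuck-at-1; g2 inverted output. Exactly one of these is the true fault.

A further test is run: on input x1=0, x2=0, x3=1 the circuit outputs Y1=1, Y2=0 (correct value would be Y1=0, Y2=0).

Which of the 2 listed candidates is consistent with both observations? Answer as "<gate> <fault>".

Evaluate each candidate on input x1=0, x2=0, x3=1:
  g2 stuck-at-1: g1=0, g2=1 [stuck-at-1], g3=1, g4=1, g5=1, g6=0, g7=0 → Y1=0, Y2=0 — eliminated
  g2 inverted output: g1=0, g2=0 [inverted output], g3=0, g4=0, g5=0, g6=1, g7=0 → Y1=1, Y2=0 — matches
Only g2 inverted output reproduces the observed Y1=1, Y2=0.

g2 inverted output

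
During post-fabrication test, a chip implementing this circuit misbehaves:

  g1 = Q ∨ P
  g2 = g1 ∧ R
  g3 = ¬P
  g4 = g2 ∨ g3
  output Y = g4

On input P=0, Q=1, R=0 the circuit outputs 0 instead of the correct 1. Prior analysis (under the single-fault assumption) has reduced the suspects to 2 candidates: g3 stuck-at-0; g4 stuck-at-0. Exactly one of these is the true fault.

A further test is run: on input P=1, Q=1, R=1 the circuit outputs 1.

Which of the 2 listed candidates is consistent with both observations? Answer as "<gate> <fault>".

g3 stuck-at-0

Evaluate each candidate on input P=1, Q=1, R=1:
  g3 stuck-at-0: g1=1, g2=1, g3=0 [stuck-at-0], g4=1 → 1 — matches
  g4 stuck-at-0: g1=1, g2=1, g3=0, g4=0 [stuck-at-0] → 0 — eliminated
Only g3 stuck-at-0 reproduces the observed 1.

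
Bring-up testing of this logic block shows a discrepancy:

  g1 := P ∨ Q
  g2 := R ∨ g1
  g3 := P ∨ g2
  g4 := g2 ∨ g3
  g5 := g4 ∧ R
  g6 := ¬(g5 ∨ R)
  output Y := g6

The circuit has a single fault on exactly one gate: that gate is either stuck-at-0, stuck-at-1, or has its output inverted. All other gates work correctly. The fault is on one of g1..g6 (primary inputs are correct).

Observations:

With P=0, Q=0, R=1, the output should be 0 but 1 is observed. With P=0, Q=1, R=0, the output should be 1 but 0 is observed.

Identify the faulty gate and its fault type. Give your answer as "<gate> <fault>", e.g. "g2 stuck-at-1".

g6 inverted output

Fault-free values for test 1 (P=0, Q=0, R=1): g1=0, g2=1, g3=1, g4=1, g5=1, g6=0, giving Y=0. Observed 1.
Test 1: faults giving observed 1 are {g6 stuck-at-1, g6 inverted output}.
Test 2 (P=0, Q=1, R=0): fault-free g1=1, g2=1, g3=1, g4=1, g5=0, g6=1 → 1; observed 0. Eliminates g6 stuck-at-1.
Only g6 inverted output is consistent with every test.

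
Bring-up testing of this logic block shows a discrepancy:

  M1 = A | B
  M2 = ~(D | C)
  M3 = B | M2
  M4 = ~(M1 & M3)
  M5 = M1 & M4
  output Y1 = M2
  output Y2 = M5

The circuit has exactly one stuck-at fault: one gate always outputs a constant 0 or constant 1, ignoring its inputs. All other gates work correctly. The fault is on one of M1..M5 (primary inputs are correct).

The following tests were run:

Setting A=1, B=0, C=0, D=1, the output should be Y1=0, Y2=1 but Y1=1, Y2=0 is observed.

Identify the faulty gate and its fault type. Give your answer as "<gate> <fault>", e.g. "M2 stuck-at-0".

M2 stuck-at-1

Fault-free values for test 1 (A=1, B=0, C=0, D=1): M1=1, M2=0, M3=0, M4=1, M5=1, giving Y1=0, Y2=1. Observed Y1=1, Y2=0.
Test 1: faults giving observed Y1=1, Y2=0 are {M2 stuck-at-1}.
Only M2 stuck-at-1 is consistent with every test.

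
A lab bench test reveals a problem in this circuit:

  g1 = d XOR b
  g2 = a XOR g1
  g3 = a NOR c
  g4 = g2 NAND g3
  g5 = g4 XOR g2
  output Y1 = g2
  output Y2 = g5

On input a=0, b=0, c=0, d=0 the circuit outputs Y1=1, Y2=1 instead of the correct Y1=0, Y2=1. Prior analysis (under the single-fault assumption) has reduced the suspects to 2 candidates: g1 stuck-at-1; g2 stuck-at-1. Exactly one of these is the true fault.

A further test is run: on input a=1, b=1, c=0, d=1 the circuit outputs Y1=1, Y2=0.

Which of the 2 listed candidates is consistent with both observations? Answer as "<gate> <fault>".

g2 stuck-at-1

Evaluate each candidate on input a=1, b=1, c=0, d=1:
  g1 stuck-at-1: g1=1 [stuck-at-1], g2=0, g3=0, g4=1, g5=1 → Y1=0, Y2=1 — eliminated
  g2 stuck-at-1: g1=0, g2=1 [stuck-at-1], g3=0, g4=1, g5=0 → Y1=1, Y2=0 — matches
Only g2 stuck-at-1 reproduces the observed Y1=1, Y2=0.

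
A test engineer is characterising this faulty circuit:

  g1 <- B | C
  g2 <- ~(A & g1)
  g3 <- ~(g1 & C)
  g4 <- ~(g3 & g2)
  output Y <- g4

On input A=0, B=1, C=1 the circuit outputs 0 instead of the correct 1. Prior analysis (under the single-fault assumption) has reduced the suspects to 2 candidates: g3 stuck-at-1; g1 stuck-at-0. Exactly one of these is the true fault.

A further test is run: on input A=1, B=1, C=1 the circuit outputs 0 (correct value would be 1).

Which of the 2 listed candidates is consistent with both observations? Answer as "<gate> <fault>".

Evaluate each candidate on input A=1, B=1, C=1:
  g3 stuck-at-1: g1=1, g2=0, g3=1 [stuck-at-1], g4=1 → 1 — eliminated
  g1 stuck-at-0: g1=0 [stuck-at-0], g2=1, g3=1, g4=0 → 0 — matches
Only g1 stuck-at-0 reproduces the observed 0.

g1 stuck-at-0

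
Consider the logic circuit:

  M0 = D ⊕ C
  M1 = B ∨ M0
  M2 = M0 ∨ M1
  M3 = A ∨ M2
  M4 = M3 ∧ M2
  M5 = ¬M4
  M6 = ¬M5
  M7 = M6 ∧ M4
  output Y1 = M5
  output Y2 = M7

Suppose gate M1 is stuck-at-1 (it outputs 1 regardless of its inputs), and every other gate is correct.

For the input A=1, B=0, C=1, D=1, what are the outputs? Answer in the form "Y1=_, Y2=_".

Y1=0, Y2=1

Propagate with M1 forced: M0=0, M1=1 [stuck-at-1], M2=1, M3=1, M4=1, M5=0, M6=1, M7=1.
So the outputs are Y1=0, Y2=1. (Without the fault they would be Y1=1, Y2=0.)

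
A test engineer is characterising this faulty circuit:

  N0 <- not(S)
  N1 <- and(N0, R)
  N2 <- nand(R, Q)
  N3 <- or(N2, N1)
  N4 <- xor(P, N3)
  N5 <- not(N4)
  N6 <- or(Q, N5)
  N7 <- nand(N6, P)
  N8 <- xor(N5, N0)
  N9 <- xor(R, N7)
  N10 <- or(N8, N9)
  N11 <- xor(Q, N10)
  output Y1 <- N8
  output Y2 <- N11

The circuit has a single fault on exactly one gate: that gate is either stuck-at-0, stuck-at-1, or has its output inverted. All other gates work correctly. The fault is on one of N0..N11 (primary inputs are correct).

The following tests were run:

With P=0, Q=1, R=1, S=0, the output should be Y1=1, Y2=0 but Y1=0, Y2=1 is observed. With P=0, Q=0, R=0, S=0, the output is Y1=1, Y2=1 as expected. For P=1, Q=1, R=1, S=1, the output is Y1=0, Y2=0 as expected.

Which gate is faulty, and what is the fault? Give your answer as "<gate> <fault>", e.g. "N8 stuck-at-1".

N1 stuck-at-0

Fault-free values for test 1 (P=0, Q=1, R=1, S=0): N0=1, N1=1, N2=0, N3=1, N4=1, N5=0, N6=1, N7=1, N8=1, N9=0, N10=1, N11=0, giving Y1=1, Y2=0. Observed Y1=0, Y2=1.
Test 1: faults giving observed Y1=0, Y2=1 are {N1 stuck-at-0, N1 inverted output, N3 stuck-at-0, N3 inverted output, N4 stuck-at-0, N4 inverted output, N5 stuck-at-1, N5 inverted output, N8 stuck-at-0, N8 inverted output}.
Test 2 (P=0, Q=0, R=0, S=0): fault-free N0=1, N1=0, N2=1, N3=1, N4=1, N5=0, N6=0, N7=1, N8=1, N9=1, N10=1, N11=1 → Y1=1, Y2=1; observed Y1=1, Y2=1. Eliminates N3 stuck-at-0, N3 inverted output, N4 stuck-at-0, N4 inverted output, N5 stuck-at-1, N5 inverted output, N8 stuck-at-0, N8 inverted output.
Test 3 (P=1, Q=1, R=1, S=1): fault-free N0=0, N1=0, N2=0, N3=0, N4=1, N5=0, N6=1, N7=0, N8=0, N9=1, N10=1, N11=0 → Y1=0, Y2=0; observed Y1=0, Y2=0. Eliminates N1 inverted output.
Only N1 stuck-at-0 is consistent with every test.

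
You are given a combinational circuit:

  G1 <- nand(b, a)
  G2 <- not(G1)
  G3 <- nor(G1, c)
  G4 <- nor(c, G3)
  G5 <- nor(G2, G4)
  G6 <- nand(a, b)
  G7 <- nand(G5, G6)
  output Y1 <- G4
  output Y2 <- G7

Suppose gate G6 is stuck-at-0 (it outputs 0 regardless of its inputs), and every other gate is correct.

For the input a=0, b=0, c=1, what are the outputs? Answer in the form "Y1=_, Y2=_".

Propagate with G6 forced: G1=1, G2=0, G3=0, G4=0, G5=1, G6=0 [stuck-at-0], G7=1.
So the outputs are Y1=0, Y2=1. (Without the fault they would be Y1=0, Y2=0.)

Y1=0, Y2=1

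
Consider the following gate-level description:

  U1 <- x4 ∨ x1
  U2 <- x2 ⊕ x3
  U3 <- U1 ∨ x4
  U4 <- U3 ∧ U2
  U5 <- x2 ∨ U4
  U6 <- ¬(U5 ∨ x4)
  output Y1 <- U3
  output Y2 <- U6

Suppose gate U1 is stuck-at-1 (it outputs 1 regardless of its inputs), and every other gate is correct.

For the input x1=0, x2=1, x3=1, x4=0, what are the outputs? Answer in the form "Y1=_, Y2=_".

Propagate with U1 forced: U1=1 [stuck-at-1], U2=0, U3=1, U4=0, U5=1, U6=0.
So the outputs are Y1=1, Y2=0. (Without the fault they would be Y1=0, Y2=0.)

Y1=1, Y2=0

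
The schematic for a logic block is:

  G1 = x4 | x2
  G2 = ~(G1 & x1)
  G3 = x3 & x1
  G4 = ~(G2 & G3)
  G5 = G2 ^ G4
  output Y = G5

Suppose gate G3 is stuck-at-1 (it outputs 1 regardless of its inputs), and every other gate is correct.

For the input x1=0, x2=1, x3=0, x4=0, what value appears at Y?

Propagate with G3 forced: G1=1, G2=1, G3=1 [stuck-at-1], G4=0, G5=1.
So Y = 1. (Without the fault it would be 0.)

1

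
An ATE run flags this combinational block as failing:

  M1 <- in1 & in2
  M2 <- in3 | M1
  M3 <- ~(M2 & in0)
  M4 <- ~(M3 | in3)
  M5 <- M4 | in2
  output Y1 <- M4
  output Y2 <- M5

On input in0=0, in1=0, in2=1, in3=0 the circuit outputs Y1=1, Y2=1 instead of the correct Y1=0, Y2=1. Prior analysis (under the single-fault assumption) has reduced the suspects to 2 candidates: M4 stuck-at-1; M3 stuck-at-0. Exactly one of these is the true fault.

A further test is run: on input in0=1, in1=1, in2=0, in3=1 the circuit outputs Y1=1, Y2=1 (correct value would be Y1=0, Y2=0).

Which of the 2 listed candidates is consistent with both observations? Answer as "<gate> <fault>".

Evaluate each candidate on input in0=1, in1=1, in2=0, in3=1:
  M4 stuck-at-1: M1=0, M2=1, M3=0, M4=1 [stuck-at-1], M5=1 → Y1=1, Y2=1 — matches
  M3 stuck-at-0: M1=0, M2=1, M3=0 [stuck-at-0], M4=0, M5=0 → Y1=0, Y2=0 — eliminated
Only M4 stuck-at-1 reproduces the observed Y1=1, Y2=1.

M4 stuck-at-1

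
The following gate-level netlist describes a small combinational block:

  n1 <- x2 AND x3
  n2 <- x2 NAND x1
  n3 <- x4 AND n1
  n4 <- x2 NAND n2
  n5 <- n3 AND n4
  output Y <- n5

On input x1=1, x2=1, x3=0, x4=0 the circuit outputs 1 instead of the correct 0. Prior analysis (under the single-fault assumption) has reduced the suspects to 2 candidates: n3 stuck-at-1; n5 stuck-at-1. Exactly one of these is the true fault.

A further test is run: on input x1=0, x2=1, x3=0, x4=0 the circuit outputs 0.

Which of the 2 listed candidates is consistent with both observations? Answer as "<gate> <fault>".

n3 stuck-at-1

Evaluate each candidate on input x1=0, x2=1, x3=0, x4=0:
  n3 stuck-at-1: n1=0, n2=1, n3=1 [stuck-at-1], n4=0, n5=0 → 0 — matches
  n5 stuck-at-1: n1=0, n2=1, n3=0, n4=0, n5=1 [stuck-at-1] → 1 — eliminated
Only n3 stuck-at-1 reproduces the observed 0.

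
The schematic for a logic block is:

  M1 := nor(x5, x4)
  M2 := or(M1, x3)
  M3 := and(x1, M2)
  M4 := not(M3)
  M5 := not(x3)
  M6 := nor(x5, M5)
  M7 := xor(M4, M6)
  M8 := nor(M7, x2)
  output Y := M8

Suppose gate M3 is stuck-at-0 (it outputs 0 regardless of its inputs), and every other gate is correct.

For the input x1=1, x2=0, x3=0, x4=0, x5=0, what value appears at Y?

0

Propagate with M3 forced: M1=1, M2=1, M3=0 [stuck-at-0], M4=1, M5=1, M6=0, M7=1, M8=0.
So Y = 0. (Without the fault it would be 1.)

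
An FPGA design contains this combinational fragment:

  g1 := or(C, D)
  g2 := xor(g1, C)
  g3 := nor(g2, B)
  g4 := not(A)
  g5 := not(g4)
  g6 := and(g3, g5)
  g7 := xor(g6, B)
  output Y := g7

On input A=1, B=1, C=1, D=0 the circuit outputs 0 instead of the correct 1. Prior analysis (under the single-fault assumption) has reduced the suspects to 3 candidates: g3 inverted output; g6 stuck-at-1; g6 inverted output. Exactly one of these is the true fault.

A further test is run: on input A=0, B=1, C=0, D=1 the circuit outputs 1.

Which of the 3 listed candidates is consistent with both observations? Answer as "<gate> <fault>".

g3 inverted output

Evaluate each candidate on input A=0, B=1, C=0, D=1:
  g3 inverted output: g1=1, g2=1, g3=1 [inverted output], g4=1, g5=0, g6=0, g7=1 → 1 — matches
  g6 stuck-at-1: g1=1, g2=1, g3=0, g4=1, g5=0, g6=1 [stuck-at-1], g7=0 → 0 — eliminated
  g6 inverted output: g1=1, g2=1, g3=0, g4=1, g5=0, g6=1 [inverted output], g7=0 → 0 — eliminated
Only g3 inverted output reproduces the observed 1.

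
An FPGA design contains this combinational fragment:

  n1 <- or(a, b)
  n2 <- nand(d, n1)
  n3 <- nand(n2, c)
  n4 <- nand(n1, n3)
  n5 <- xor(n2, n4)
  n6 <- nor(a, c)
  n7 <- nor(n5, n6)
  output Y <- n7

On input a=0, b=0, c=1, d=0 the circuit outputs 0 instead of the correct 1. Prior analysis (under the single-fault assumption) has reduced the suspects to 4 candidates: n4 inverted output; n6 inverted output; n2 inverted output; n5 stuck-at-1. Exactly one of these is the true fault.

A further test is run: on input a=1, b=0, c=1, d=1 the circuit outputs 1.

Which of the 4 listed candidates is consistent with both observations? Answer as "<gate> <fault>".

Evaluate each candidate on input a=1, b=0, c=1, d=1:
  n4 inverted output: n1=1, n2=0, n3=1, n4=1 [inverted output], n5=1, n6=0, n7=0 → 0 — eliminated
  n6 inverted output: n1=1, n2=0, n3=1, n4=0, n5=0, n6=1 [inverted output], n7=0 → 0 — eliminated
  n2 inverted output: n1=1, n2=1 [inverted output], n3=0, n4=1, n5=0, n6=0, n7=1 → 1 — matches
  n5 stuck-at-1: n1=1, n2=0, n3=1, n4=0, n5=1 [stuck-at-1], n6=0, n7=0 → 0 — eliminated
Only n2 inverted output reproduces the observed 1.

n2 inverted output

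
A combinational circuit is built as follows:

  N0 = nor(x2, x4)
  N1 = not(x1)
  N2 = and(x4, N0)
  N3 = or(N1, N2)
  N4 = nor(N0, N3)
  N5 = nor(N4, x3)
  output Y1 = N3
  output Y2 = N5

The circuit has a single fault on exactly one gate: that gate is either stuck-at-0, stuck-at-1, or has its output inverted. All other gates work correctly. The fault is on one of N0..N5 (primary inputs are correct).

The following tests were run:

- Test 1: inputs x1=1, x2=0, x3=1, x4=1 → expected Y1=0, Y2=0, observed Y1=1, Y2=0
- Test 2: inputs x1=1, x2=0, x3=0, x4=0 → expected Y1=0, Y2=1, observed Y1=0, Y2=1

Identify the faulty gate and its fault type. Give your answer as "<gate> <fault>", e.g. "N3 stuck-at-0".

N0 stuck-at-1

Fault-free values for test 1 (x1=1, x2=0, x3=1, x4=1): N0=0, N1=0, N2=0, N3=0, N4=1, N5=0, giving Y1=0, Y2=0. Observed Y1=1, Y2=0.
Test 1: faults giving observed Y1=1, Y2=0 are {N0 stuck-at-1, N0 inverted output, N1 stuck-at-1, N1 inverted output, N2 stuck-at-1, N2 inverted output, N3 stuck-at-1, N3 inverted output}.
Test 2 (x1=1, x2=0, x3=0, x4=0): fault-free N0=1, N1=0, N2=0, N3=0, N4=0, N5=1 → Y1=0, Y2=1; observed Y1=0, Y2=1. Eliminates N0 inverted output, N1 stuck-at-1, N1 inverted output, N2 stuck-at-1, N2 inverted output, N3 stuck-at-1, N3 inverted output.
Only N0 stuck-at-1 is consistent with every test.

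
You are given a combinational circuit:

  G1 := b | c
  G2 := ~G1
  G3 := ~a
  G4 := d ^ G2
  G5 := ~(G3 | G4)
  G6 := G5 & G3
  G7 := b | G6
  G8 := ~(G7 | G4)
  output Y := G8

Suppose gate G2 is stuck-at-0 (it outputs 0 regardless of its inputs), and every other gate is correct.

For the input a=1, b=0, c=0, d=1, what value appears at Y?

0

Propagate with G2 forced: G1=0, G2=0 [stuck-at-0], G3=0, G4=1, G5=0, G6=0, G7=0, G8=0.
So Y = 0. (Without the fault it would be 1.)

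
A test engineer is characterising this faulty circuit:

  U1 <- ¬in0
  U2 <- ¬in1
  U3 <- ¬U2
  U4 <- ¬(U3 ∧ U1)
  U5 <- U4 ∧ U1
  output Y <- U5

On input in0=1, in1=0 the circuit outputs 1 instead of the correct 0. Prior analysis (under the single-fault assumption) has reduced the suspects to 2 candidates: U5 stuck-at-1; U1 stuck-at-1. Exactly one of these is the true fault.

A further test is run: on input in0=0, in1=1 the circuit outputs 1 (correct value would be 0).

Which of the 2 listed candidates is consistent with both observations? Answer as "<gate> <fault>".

Evaluate each candidate on input in0=0, in1=1:
  U5 stuck-at-1: U1=1, U2=0, U3=1, U4=0, U5=1 [stuck-at-1] → 1 — matches
  U1 stuck-at-1: U1=1 [stuck-at-1], U2=0, U3=1, U4=0, U5=0 → 0 — eliminated
Only U5 stuck-at-1 reproduces the observed 1.

U5 stuck-at-1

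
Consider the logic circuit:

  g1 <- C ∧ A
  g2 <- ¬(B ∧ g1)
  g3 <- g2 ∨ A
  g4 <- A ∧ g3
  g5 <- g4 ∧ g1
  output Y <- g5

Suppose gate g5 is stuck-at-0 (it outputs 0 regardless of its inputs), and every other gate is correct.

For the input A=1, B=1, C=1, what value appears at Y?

0

Propagate with g5 forced: g1=1, g2=0, g3=1, g4=1, g5=0 [stuck-at-0].
So Y = 0. (Without the fault it would be 1.)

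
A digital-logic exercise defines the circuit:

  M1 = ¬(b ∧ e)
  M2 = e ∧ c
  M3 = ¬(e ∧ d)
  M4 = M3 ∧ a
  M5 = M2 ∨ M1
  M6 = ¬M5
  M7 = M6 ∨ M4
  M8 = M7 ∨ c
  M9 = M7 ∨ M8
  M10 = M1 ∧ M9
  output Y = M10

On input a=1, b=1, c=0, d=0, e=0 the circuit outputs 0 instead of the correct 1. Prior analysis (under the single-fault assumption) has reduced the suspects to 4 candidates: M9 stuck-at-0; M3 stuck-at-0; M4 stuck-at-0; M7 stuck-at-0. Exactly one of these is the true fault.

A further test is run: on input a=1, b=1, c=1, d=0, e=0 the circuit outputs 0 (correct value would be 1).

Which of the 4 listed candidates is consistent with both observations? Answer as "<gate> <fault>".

M9 stuck-at-0

Evaluate each candidate on input a=1, b=1, c=1, d=0, e=0:
  M9 stuck-at-0: M1=1, M2=0, M3=1, M4=1, M5=1, M6=0, M7=1, M8=1, M9=0 [stuck-at-0], M10=0 → 0 — matches
  M3 stuck-at-0: M1=1, M2=0, M3=0 [stuck-at-0], M4=0, M5=1, M6=0, M7=0, M8=1, M9=1, M10=1 → 1 — eliminated
  M4 stuck-at-0: M1=1, M2=0, M3=1, M4=0 [stuck-at-0], M5=1, M6=0, M7=0, M8=1, M9=1, M10=1 → 1 — eliminated
  M7 stuck-at-0: M1=1, M2=0, M3=1, M4=1, M5=1, M6=0, M7=0 [stuck-at-0], M8=1, M9=1, M10=1 → 1 — eliminated
Only M9 stuck-at-0 reproduces the observed 0.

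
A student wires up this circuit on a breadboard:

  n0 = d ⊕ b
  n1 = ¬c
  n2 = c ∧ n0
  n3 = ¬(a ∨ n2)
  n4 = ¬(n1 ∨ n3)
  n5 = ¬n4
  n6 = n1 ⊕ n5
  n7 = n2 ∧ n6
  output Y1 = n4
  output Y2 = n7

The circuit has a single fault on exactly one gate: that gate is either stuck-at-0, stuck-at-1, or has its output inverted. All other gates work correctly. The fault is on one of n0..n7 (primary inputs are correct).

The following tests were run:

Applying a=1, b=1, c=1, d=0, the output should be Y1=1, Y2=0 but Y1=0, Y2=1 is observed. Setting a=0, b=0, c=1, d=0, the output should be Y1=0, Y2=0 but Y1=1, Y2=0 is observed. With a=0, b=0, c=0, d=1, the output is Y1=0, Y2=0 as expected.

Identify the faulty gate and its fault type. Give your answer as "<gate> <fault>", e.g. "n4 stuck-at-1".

Fault-free values for test 1 (a=1, b=1, c=1, d=0): n0=1, n1=0, n2=1, n3=0, n4=1, n5=0, n6=0, n7=0, giving Y1=1, Y2=0. Observed Y1=0, Y2=1.
Test 1: faults giving observed Y1=0, Y2=1 are {n3 stuck-at-1, n3 inverted output, n4 stuck-at-0, n4 inverted output}.
Test 2 (a=0, b=0, c=1, d=0): fault-free n0=0, n1=0, n2=0, n3=1, n4=0, n5=1, n6=1, n7=0 → Y1=0, Y2=0; observed Y1=1, Y2=0. Eliminates n3 stuck-at-1, n4 stuck-at-0.
Test 3 (a=0, b=0, c=0, d=1): fault-free n0=1, n1=1, n2=0, n3=1, n4=0, n5=1, n6=0, n7=0 → Y1=0, Y2=0; observed Y1=0, Y2=0. Eliminates n4 inverted output.
Only n3 inverted output is consistent with every test.

n3 inverted output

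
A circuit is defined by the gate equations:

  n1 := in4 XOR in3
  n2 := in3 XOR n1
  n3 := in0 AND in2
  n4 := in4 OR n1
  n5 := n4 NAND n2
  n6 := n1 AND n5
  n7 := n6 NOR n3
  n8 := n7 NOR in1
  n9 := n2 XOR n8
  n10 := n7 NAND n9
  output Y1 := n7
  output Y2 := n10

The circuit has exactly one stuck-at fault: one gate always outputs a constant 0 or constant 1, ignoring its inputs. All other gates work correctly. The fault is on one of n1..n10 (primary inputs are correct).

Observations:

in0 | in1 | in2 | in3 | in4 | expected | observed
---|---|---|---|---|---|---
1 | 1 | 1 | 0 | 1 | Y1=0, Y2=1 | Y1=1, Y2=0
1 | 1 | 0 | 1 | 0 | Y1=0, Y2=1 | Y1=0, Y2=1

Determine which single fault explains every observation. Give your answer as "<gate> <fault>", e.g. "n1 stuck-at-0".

Fault-free values for test 1 (in0=1, in1=1, in2=1, in3=0, in4=1): n1=1, n2=1, n3=1, n4=1, n5=0, n6=0, n7=0, n8=0, n9=1, n10=1, giving Y1=0, Y2=1. Observed Y1=1, Y2=0.
Test 1: faults giving observed Y1=1, Y2=0 are {n3 stuck-at-0, n7 stuck-at-1}.
Test 2 (in0=1, in1=1, in2=0, in3=1, in4=0): fault-free n1=1, n2=0, n3=0, n4=1, n5=1, n6=1, n7=0, n8=0, n9=0, n10=1 → Y1=0, Y2=1; observed Y1=0, Y2=1. Eliminates n7 stuck-at-1.
Only n3 stuck-at-0 is consistent with every test.

n3 stuck-at-0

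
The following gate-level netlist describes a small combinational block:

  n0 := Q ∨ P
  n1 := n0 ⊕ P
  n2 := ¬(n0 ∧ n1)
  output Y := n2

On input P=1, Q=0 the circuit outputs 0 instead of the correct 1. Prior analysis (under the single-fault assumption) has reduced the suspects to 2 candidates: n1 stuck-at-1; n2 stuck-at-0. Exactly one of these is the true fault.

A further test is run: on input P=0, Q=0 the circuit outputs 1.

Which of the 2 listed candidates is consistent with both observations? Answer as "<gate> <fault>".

Evaluate each candidate on input P=0, Q=0:
  n1 stuck-at-1: n0=0, n1=1 [stuck-at-1], n2=1 → 1 — matches
  n2 stuck-at-0: n0=0, n1=0, n2=0 [stuck-at-0] → 0 — eliminated
Only n1 stuck-at-1 reproduces the observed 1.

n1 stuck-at-1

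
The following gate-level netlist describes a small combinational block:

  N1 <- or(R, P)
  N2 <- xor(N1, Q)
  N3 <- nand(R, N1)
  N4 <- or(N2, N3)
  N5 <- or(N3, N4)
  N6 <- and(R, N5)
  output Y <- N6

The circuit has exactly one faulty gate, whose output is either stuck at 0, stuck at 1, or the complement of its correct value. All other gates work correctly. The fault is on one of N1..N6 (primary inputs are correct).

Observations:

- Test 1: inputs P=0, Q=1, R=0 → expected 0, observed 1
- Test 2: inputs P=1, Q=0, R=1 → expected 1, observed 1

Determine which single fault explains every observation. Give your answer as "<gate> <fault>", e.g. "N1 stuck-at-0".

Fault-free values for test 1 (P=0, Q=1, R=0): N1=0, N2=1, N3=1, N4=1, N5=1, N6=0, giving Y=0. Observed 1.
Test 1: faults giving observed 1 are {N6 stuck-at-1, N6 inverted output}.
Test 2 (P=1, Q=0, R=1): fault-free N1=1, N2=1, N3=0, N4=1, N5=1, N6=1 → 1; observed 1. Eliminates N6 inverted output.
Only N6 stuck-at-1 is consistent with every test.

N6 stuck-at-1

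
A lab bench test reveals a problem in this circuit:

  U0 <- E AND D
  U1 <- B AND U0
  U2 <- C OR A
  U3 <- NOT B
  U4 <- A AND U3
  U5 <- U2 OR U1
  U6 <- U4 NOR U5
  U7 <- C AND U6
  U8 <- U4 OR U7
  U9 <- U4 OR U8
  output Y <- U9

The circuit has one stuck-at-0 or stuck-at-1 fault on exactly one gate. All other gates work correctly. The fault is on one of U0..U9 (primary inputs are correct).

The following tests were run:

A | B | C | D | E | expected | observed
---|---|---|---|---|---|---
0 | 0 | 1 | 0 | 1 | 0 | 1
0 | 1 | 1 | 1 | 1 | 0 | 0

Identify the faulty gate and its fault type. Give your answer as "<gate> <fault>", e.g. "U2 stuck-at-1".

U2 stuck-at-0

Fault-free values for test 1 (A=0, B=0, C=1, D=0, E=1): U0=0, U1=0, U2=1, U3=1, U4=0, U5=1, U6=0, U7=0, U8=0, U9=0, giving Y=0. Observed 1.
Test 1: faults giving observed 1 are {U2 stuck-at-0, U4 stuck-at-1, U5 stuck-at-0, U6 stuck-at-1, U7 stuck-at-1, U8 stuck-at-1, U9 stuck-at-1}.
Test 2 (A=0, B=1, C=1, D=1, E=1): fault-free U0=1, U1=1, U2=1, U3=0, U4=0, U5=1, U6=0, U7=0, U8=0, U9=0 → 0; observed 0. Eliminates U4 stuck-at-1, U5 stuck-at-0, U6 stuck-at-1, U7 stuck-at-1, U8 stuck-at-1, U9 stuck-at-1.
Only U2 stuck-at-0 is consistent with every test.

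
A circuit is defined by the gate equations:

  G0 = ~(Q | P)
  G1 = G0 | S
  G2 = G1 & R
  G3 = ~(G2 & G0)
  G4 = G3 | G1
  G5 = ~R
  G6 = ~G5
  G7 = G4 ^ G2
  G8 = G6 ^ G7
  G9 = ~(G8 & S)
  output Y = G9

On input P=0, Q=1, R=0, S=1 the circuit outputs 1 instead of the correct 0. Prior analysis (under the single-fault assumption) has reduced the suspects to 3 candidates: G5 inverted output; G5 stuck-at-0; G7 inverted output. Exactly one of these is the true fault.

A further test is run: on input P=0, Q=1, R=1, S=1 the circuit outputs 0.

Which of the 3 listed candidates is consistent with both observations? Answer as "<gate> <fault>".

Evaluate each candidate on input P=0, Q=1, R=1, S=1:
  G5 inverted output: G0=0, G1=1, G2=1, G3=1, G4=1, G5=1 [inverted output], G6=0, G7=0, G8=0, G9=1 → 1 — eliminated
  G5 stuck-at-0: G0=0, G1=1, G2=1, G3=1, G4=1, G5=0 [stuck-at-0], G6=1, G7=0, G8=1, G9=0 → 0 — matches
  G7 inverted output: G0=0, G1=1, G2=1, G3=1, G4=1, G5=0, G6=1, G7=1 [inverted output], G8=0, G9=1 → 1 — eliminated
Only G5 stuck-at-0 reproduces the observed 0.

G5 stuck-at-0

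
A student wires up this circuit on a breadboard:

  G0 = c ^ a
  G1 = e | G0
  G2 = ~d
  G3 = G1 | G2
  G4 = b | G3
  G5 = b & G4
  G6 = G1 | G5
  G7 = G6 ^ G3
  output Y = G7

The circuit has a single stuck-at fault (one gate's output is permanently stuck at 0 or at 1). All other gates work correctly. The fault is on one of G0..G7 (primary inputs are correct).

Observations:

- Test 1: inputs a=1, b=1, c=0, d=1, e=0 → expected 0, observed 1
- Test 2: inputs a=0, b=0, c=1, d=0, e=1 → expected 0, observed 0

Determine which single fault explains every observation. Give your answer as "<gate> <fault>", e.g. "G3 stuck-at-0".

G0 stuck-at-0

Fault-free values for test 1 (a=1, b=1, c=0, d=1, e=0): G0=1, G1=1, G2=0, G3=1, G4=1, G5=1, G6=1, G7=0, giving Y=0. Observed 1.
Test 1: faults giving observed 1 are {G0 stuck-at-0, G1 stuck-at-0, G3 stuck-at-0, G6 stuck-at-0, G7 stuck-at-1}.
Test 2 (a=0, b=0, c=1, d=0, e=1): fault-free G0=1, G1=1, G2=1, G3=1, G4=1, G5=0, G6=1, G7=0 → 0; observed 0. Eliminates G1 stuck-at-0, G3 stuck-at-0, G6 stuck-at-0, G7 stuck-at-1.
Only G0 stuck-at-0 is consistent with every test.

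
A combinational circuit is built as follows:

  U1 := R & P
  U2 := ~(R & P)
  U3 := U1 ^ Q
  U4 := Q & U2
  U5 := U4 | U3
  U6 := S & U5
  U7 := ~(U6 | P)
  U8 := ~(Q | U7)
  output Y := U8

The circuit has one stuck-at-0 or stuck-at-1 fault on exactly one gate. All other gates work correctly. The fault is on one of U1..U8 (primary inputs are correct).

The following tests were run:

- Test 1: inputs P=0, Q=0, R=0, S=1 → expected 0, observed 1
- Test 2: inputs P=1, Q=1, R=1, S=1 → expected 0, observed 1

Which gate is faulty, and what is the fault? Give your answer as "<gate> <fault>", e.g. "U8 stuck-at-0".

U8 stuck-at-1

Fault-free values for test 1 (P=0, Q=0, R=0, S=1): U1=0, U2=1, U3=0, U4=0, U5=0, U6=0, U7=1, U8=0, giving Y=0. Observed 1.
Test 1: faults giving observed 1 are {U1 stuck-at-1, U3 stuck-at-1, U4 stuck-at-1, U5 stuck-at-1, U6 stuck-at-1, U7 stuck-at-0, U8 stuck-at-1}.
Test 2 (P=1, Q=1, R=1, S=1): fault-free U1=1, U2=0, U3=0, U4=0, U5=0, U6=0, U7=0, U8=0 → 0; observed 1. Eliminates U1 stuck-at-1, U3 stuck-at-1, U4 stuck-at-1, U5 stuck-at-1, U6 stuck-at-1, U7 stuck-at-0.
Only U8 stuck-at-1 is consistent with every test.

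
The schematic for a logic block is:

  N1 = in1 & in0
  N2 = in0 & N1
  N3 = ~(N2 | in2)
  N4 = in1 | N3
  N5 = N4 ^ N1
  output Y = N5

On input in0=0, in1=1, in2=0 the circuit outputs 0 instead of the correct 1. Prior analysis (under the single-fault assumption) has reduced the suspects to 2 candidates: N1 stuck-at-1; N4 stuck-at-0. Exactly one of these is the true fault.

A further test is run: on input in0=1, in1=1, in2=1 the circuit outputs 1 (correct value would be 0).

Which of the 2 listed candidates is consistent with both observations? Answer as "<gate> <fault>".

N4 stuck-at-0

Evaluate each candidate on input in0=1, in1=1, in2=1:
  N1 stuck-at-1: N1=1 [stuck-at-1], N2=1, N3=0, N4=1, N5=0 → 0 — eliminated
  N4 stuck-at-0: N1=1, N2=1, N3=0, N4=0 [stuck-at-0], N5=1 → 1 — matches
Only N4 stuck-at-0 reproduces the observed 1.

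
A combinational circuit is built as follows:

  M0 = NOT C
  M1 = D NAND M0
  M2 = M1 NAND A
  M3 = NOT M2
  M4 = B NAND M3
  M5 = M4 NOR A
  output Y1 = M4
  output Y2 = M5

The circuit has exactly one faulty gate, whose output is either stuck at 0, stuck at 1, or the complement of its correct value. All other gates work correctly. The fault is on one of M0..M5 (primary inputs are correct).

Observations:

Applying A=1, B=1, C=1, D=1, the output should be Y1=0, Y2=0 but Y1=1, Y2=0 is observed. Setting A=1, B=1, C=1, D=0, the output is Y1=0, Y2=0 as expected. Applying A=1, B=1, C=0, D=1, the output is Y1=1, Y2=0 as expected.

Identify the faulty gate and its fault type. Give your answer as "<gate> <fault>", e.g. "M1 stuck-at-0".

M0 stuck-at-1

Fault-free values for test 1 (A=1, B=1, C=1, D=1): M0=0, M1=1, M2=0, M3=1, M4=0, M5=0, giving Y1=0, Y2=0. Observed Y1=1, Y2=0.
Test 1: faults giving observed Y1=1, Y2=0 are {M0 stuck-at-1, M0 inverted output, M1 stuck-at-0, M1 inverted output, M2 stuck-at-1, M2 inverted output, M3 stuck-at-0, M3 inverted output, M4 stuck-at-1, M4 inverted output}.
Test 2 (A=1, B=1, C=1, D=0): fault-free M0=0, M1=1, M2=0, M3=1, M4=0, M5=0 → Y1=0, Y2=0; observed Y1=0, Y2=0. Eliminates M1 stuck-at-0, M1 inverted output, M2 stuck-at-1, M2 inverted output, M3 stuck-at-0, M3 inverted output, M4 stuck-at-1, M4 inverted output.
Test 3 (A=1, B=1, C=0, D=1): fault-free M0=1, M1=0, M2=1, M3=0, M4=1, M5=0 → Y1=1, Y2=0; observed Y1=1, Y2=0. Eliminates M0 inverted output.
Only M0 stuck-at-1 is consistent with every test.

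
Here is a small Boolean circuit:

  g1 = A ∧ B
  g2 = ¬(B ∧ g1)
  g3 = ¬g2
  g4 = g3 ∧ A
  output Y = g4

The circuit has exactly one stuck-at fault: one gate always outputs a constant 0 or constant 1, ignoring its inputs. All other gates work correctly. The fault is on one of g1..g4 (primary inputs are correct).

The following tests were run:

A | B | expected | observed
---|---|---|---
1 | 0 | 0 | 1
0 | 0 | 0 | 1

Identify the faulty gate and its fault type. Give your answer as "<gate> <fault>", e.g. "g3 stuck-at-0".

g4 stuck-at-1

Fault-free values for test 1 (A=1, B=0): g1=0, g2=1, g3=0, g4=0, giving Y=0. Observed 1.
Test 1: faults giving observed 1 are {g2 stuck-at-0, g3 stuck-at-1, g4 stuck-at-1}.
Test 2 (A=0, B=0): fault-free g1=0, g2=1, g3=0, g4=0 → 0; observed 1. Eliminates g2 stuck-at-0, g3 stuck-at-1.
Only g4 stuck-at-1 is consistent with every test.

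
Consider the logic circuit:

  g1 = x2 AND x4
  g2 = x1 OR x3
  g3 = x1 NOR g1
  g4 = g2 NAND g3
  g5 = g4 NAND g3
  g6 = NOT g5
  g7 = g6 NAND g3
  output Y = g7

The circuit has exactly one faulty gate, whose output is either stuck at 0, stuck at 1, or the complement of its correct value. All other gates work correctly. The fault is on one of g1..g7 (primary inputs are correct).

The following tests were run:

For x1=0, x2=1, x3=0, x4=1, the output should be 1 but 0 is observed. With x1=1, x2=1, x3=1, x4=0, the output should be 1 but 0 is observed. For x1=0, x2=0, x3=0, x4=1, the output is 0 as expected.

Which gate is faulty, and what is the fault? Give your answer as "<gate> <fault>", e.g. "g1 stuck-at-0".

g7 stuck-at-0

Fault-free values for test 1 (x1=0, x2=1, x3=0, x4=1): g1=1, g2=0, g3=0, g4=1, g5=1, g6=0, g7=1, giving Y=1. Observed 0.
Test 1: faults giving observed 0 are {g1 stuck-at-0, g1 inverted output, g3 stuck-at-1, g3 inverted output, g7 stuck-at-0, g7 inverted output}.
Test 2 (x1=1, x2=1, x3=1, x4=0): fault-free g1=0, g2=1, g3=0, g4=1, g5=1, g6=0, g7=1 → 1; observed 0. Eliminates g1 stuck-at-0, g1 inverted output, g3 stuck-at-1, g3 inverted output.
Test 3 (x1=0, x2=0, x3=0, x4=1): fault-free g1=0, g2=0, g3=1, g4=1, g5=0, g6=1, g7=0 → 0; observed 0. Eliminates g7 inverted output.
Only g7 stuck-at-0 is consistent with every test.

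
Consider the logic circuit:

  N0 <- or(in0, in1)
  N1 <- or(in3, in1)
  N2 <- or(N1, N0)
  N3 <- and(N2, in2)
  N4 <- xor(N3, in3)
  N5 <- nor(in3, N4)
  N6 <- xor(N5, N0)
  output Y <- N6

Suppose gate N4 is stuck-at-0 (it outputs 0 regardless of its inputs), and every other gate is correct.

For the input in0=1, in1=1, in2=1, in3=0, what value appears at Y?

Propagate with N4 forced: N0=1, N1=1, N2=1, N3=1, N4=0 [stuck-at-0], N5=1, N6=0.
So Y = 0. (Without the fault it would be 1.)

0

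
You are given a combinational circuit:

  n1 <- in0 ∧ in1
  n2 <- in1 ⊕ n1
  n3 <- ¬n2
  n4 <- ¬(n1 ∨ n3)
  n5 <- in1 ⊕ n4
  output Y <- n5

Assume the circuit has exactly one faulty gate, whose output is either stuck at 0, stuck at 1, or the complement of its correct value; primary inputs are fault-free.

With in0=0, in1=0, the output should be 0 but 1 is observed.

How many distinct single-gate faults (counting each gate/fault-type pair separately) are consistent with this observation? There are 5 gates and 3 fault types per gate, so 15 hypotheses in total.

Fault-free: n1=0, n2=0, n3=1, n4=0, n5=0 → 0. Observed 1.
  n1: none of the 3 fault types match ✗
  n2: stuck-at-1, inverted output ✓; others ✗
  n3: stuck-at-0, inverted output ✓; others ✗
  n4: stuck-at-1, inverted output ✓; others ✗
  n5: stuck-at-1, inverted output ✓; others ✗
Consistent faults: {n2 stuck-at-1, n2 inverted output, n3 stuck-at-0, n3 inverted output, n4 stuck-at-1, n4 inverted output, n5 stuck-at-1, n5 inverted output} — 8 in all.

8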